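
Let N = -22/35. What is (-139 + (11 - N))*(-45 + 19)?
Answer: 115908/35 ≈ 3311.7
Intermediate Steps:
N = -22/35 (N = -22*1/35 = -22/35 ≈ -0.62857)
(-139 + (11 - N))*(-45 + 19) = (-139 + (11 - 1*(-22/35)))*(-45 + 19) = (-139 + (11 + 22/35))*(-26) = (-139 + 407/35)*(-26) = -4458/35*(-26) = 115908/35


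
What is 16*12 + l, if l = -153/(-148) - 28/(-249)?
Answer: 7117825/36852 ≈ 193.15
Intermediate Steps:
l = 42241/36852 (l = -153*(-1/148) - 28*(-1/249) = 153/148 + 28/249 = 42241/36852 ≈ 1.1462)
16*12 + l = 16*12 + 42241/36852 = 192 + 42241/36852 = 7117825/36852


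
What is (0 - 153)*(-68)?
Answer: 10404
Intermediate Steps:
(0 - 153)*(-68) = -153*(-68) = 10404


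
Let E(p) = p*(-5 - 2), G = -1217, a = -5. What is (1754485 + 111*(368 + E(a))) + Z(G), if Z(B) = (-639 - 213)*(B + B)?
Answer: 3872986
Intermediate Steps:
E(p) = -7*p (E(p) = p*(-7) = -7*p)
Z(B) = -1704*B
(1754485 + 111*(368 + E(a))) + Z(G) = (1754485 + 111*(368 - 7*(-5))) - 1704*(-1217) = (1754485 + 111*(368 + 35)) + 2073768 = (1754485 + 111*403) + 2073768 = (1754485 + 44733) + 2073768 = 1799218 + 2073768 = 3872986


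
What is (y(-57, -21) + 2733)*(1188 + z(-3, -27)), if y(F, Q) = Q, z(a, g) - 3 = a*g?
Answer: 3449664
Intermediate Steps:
z(a, g) = 3 + a*g
(y(-57, -21) + 2733)*(1188 + z(-3, -27)) = (-21 + 2733)*(1188 + (3 - 3*(-27))) = 2712*(1188 + (3 + 81)) = 2712*(1188 + 84) = 2712*1272 = 3449664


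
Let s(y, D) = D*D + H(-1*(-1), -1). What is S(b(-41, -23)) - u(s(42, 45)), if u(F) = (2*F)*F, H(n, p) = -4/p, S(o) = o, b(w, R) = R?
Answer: -8233705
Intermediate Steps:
s(y, D) = 4 + D² (s(y, D) = D*D - 4/(-1) = D² - 4*(-1) = D² + 4 = 4 + D²)
u(F) = 2*F²
S(b(-41, -23)) - u(s(42, 45)) = -23 - 2*(4 + 45²)² = -23 - 2*(4 + 2025)² = -23 - 2*2029² = -23 - 2*4116841 = -23 - 1*8233682 = -23 - 8233682 = -8233705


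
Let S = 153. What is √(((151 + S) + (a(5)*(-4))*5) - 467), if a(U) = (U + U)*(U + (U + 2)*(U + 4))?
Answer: I*√13763 ≈ 117.32*I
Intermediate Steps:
a(U) = 2*U*(U + (2 + U)*(4 + U)) (a(U) = (2*U)*(U + (2 + U)*(4 + U)) = 2*U*(U + (2 + U)*(4 + U)))
√(((151 + S) + (a(5)*(-4))*5) - 467) = √(((151 + 153) + ((2*5*(8 + 5² + 7*5))*(-4))*5) - 467) = √((304 + ((2*5*(8 + 25 + 35))*(-4))*5) - 467) = √((304 + ((2*5*68)*(-4))*5) - 467) = √((304 + (680*(-4))*5) - 467) = √((304 - 2720*5) - 467) = √((304 - 13600) - 467) = √(-13296 - 467) = √(-13763) = I*√13763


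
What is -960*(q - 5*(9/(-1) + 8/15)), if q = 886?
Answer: -891200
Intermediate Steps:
-960*(q - 5*(9/(-1) + 8/15)) = -960*(886 - 5*(9/(-1) + 8/15)) = -960*(886 - 5*(9*(-1) + 8*(1/15))) = -960*(886 - 5*(-9 + 8/15)) = -960*(886 - 5*(-127/15)) = -960*(886 + 127/3) = -960*2785/3 = -891200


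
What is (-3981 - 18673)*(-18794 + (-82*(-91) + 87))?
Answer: 254744230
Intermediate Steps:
(-3981 - 18673)*(-18794 + (-82*(-91) + 87)) = -22654*(-18794 + (7462 + 87)) = -22654*(-18794 + 7549) = -22654*(-11245) = 254744230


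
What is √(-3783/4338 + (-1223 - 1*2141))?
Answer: I*√7035664830/1446 ≈ 58.008*I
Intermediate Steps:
√(-3783/4338 + (-1223 - 1*2141)) = √(-3783*1/4338 + (-1223 - 2141)) = √(-1261/1446 - 3364) = √(-4865605/1446) = I*√7035664830/1446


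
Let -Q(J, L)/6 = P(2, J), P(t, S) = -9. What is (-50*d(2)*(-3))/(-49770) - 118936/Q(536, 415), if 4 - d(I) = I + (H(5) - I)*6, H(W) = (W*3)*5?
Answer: -32866184/14931 ≈ -2201.2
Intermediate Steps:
H(W) = 15*W (H(W) = (3*W)*5 = 15*W)
d(I) = -446 + 5*I (d(I) = 4 - (I + (15*5 - I)*6) = 4 - (I + (75 - I)*6) = 4 - (I + (450 - 6*I)) = 4 - (450 - 5*I) = 4 + (-450 + 5*I) = -446 + 5*I)
Q(J, L) = 54 (Q(J, L) = -6*(-9) = 54)
(-50*d(2)*(-3))/(-49770) - 118936/Q(536, 415) = (-50*(-446 + 5*2)*(-3))/(-49770) - 118936/54 = (-50*(-446 + 10)*(-3))*(-1/49770) - 118936*1/54 = (-50*(-436)*(-3))*(-1/49770) - 59468/27 = (21800*(-3))*(-1/49770) - 59468/27 = -65400*(-1/49770) - 59468/27 = 2180/1659 - 59468/27 = -32866184/14931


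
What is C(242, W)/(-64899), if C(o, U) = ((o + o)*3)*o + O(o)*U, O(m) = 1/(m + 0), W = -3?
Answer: -9448325/1745062 ≈ -5.4143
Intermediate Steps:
O(m) = 1/m
C(o, U) = 6*o² + U/o (C(o, U) = ((o + o)*3)*o + U/o = ((2*o)*3)*o + U/o = (6*o)*o + U/o = 6*o² + U/o)
C(242, W)/(-64899) = ((-3 + 6*242³)/242)/(-64899) = ((-3 + 6*14172488)/242)*(-1/64899) = ((-3 + 85034928)/242)*(-1/64899) = ((1/242)*85034925)*(-1/64899) = (85034925/242)*(-1/64899) = -9448325/1745062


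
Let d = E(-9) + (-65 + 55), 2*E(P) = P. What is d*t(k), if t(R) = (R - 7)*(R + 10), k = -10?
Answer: 0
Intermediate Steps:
E(P) = P/2
t(R) = (-7 + R)*(10 + R)
d = -29/2 (d = (1/2)*(-9) + (-65 + 55) = -9/2 - 10 = -29/2 ≈ -14.500)
d*t(k) = -29*(-70 + (-10)**2 + 3*(-10))/2 = -29*(-70 + 100 - 30)/2 = -29/2*0 = 0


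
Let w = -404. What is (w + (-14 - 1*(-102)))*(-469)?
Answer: 148204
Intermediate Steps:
(w + (-14 - 1*(-102)))*(-469) = (-404 + (-14 - 1*(-102)))*(-469) = (-404 + (-14 + 102))*(-469) = (-404 + 88)*(-469) = -316*(-469) = 148204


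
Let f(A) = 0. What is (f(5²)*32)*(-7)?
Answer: 0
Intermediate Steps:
(f(5²)*32)*(-7) = (0*32)*(-7) = 0*(-7) = 0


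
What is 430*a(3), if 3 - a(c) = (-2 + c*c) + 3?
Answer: -3010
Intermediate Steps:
a(c) = 2 - c**2 (a(c) = 3 - ((-2 + c*c) + 3) = 3 - ((-2 + c**2) + 3) = 3 - (1 + c**2) = 3 + (-1 - c**2) = 2 - c**2)
430*a(3) = 430*(2 - 1*3**2) = 430*(2 - 1*9) = 430*(2 - 9) = 430*(-7) = -3010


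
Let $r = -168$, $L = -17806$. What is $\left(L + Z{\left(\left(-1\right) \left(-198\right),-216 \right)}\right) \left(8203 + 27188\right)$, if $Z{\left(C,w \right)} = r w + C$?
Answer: $661103880$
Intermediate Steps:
$Z{\left(C,w \right)} = C - 168 w$ ($Z{\left(C,w \right)} = - 168 w + C = C - 168 w$)
$\left(L + Z{\left(\left(-1\right) \left(-198\right),-216 \right)}\right) \left(8203 + 27188\right) = \left(-17806 - -36486\right) \left(8203 + 27188\right) = \left(-17806 + \left(198 + 36288\right)\right) 35391 = \left(-17806 + 36486\right) 35391 = 18680 \cdot 35391 = 661103880$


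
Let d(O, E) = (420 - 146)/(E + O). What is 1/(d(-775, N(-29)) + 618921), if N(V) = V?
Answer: 402/248806105 ≈ 1.6157e-6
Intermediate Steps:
d(O, E) = 274/(E + O)
1/(d(-775, N(-29)) + 618921) = 1/(274/(-29 - 775) + 618921) = 1/(274/(-804) + 618921) = 1/(274*(-1/804) + 618921) = 1/(-137/402 + 618921) = 1/(248806105/402) = 402/248806105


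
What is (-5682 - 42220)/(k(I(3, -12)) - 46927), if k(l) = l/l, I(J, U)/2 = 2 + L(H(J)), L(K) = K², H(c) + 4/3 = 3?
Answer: 23951/23463 ≈ 1.0208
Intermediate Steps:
H(c) = 5/3 (H(c) = -4/3 + 3 = 5/3)
I(J, U) = 86/9 (I(J, U) = 2*(2 + (5/3)²) = 2*(2 + 25/9) = 2*(43/9) = 86/9)
k(l) = 1
(-5682 - 42220)/(k(I(3, -12)) - 46927) = (-5682 - 42220)/(1 - 46927) = -47902/(-46926) = -47902*(-1/46926) = 23951/23463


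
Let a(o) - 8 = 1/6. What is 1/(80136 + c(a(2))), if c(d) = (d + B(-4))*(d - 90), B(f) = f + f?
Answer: 36/2884405 ≈ 1.2481e-5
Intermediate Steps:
B(f) = 2*f
a(o) = 49/6 (a(o) = 8 + 1/6 = 8 + ⅙ = 49/6)
c(d) = (-90 + d)*(-8 + d) (c(d) = (d + 2*(-4))*(d - 90) = (d - 8)*(-90 + d) = (-8 + d)*(-90 + d) = (-90 + d)*(-8 + d))
1/(80136 + c(a(2))) = 1/(80136 + (720 + (49/6)² - 98*49/6)) = 1/(80136 + (720 + 2401/36 - 2401/3)) = 1/(80136 - 491/36) = 1/(2884405/36) = 36/2884405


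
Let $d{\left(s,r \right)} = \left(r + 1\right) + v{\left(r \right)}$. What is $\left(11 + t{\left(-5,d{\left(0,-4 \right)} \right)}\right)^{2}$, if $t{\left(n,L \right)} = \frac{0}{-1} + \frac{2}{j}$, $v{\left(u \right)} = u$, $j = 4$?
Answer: $\frac{529}{4} \approx 132.25$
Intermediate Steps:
$d{\left(s,r \right)} = 1 + 2 r$ ($d{\left(s,r \right)} = \left(r + 1\right) + r = \left(1 + r\right) + r = 1 + 2 r$)
$t{\left(n,L \right)} = \frac{1}{2}$ ($t{\left(n,L \right)} = \frac{0}{-1} + \frac{2}{4} = 0 \left(-1\right) + 2 \cdot \frac{1}{4} = 0 + \frac{1}{2} = \frac{1}{2}$)
$\left(11 + t{\left(-5,d{\left(0,-4 \right)} \right)}\right)^{2} = \left(11 + \frac{1}{2}\right)^{2} = \left(\frac{23}{2}\right)^{2} = \frac{529}{4}$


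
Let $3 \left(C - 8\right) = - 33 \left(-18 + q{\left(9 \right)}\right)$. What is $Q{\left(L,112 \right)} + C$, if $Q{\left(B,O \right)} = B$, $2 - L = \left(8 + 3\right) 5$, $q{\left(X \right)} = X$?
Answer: $54$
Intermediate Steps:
$L = -53$ ($L = 2 - \left(8 + 3\right) 5 = 2 - 11 \cdot 5 = 2 - 55 = -53$)
$C = 107$ ($C = 8 + \frac{\left(-33\right) \left(-18 + 9\right)}{3} = 8 + \frac{\left(-33\right) \left(-9\right)}{3} = 8 + \frac{1}{3} \cdot 297 = 8 + 99 = 107$)
$Q{\left(L,112 \right)} + C = -53 + 107 = 54$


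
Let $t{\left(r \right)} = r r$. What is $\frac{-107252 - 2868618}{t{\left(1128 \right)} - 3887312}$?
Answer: $\frac{1487935}{1307464} \approx 1.138$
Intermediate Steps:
$t{\left(r \right)} = r^{2}$
$\frac{-107252 - 2868618}{t{\left(1128 \right)} - 3887312} = \frac{-107252 - 2868618}{1128^{2} - 3887312} = - \frac{2975870}{1272384 - 3887312} = - \frac{2975870}{-2614928} = \left(-2975870\right) \left(- \frac{1}{2614928}\right) = \frac{1487935}{1307464}$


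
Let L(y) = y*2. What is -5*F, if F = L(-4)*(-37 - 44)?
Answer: -3240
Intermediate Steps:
L(y) = 2*y
F = 648 (F = (2*(-4))*(-37 - 44) = -8*(-81) = 648)
-5*F = -5*648 = -3240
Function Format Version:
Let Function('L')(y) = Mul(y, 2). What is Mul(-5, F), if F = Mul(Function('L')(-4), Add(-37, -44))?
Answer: -3240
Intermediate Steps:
Function('L')(y) = Mul(2, y)
F = 648 (F = Mul(Mul(2, -4), Add(-37, -44)) = Mul(-8, -81) = 648)
Mul(-5, F) = Mul(-5, 648) = -3240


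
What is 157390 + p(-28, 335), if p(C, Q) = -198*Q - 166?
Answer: 90894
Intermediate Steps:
p(C, Q) = -166 - 198*Q
157390 + p(-28, 335) = 157390 + (-166 - 198*335) = 157390 + (-166 - 66330) = 157390 - 66496 = 90894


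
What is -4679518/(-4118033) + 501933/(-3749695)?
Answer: 15479788589221/15441367749935 ≈ 1.0025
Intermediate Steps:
-4679518/(-4118033) + 501933/(-3749695) = -4679518*(-1/4118033) + 501933*(-1/3749695) = 4679518/4118033 - 501933/3749695 = 15479788589221/15441367749935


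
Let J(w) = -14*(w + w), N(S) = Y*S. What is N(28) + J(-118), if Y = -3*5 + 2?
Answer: 2940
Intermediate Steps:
Y = -13 (Y = -15 + 2 = -13)
N(S) = -13*S
J(w) = -28*w
N(28) + J(-118) = -13*28 - 28*(-118) = -364 + 3304 = 2940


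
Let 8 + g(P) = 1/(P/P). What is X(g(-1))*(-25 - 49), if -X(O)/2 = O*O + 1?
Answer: 7400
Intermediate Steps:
g(P) = -7 (g(P) = -8 + 1/(P/P) = -8 + 1/1 = -8 + 1 = -7)
X(O) = -2 - 2*O² (X(O) = -2*(O*O + 1) = -2*(O² + 1) = -2*(1 + O²) = -2 - 2*O²)
X(g(-1))*(-25 - 49) = (-2 - 2*(-7)²)*(-25 - 49) = (-2 - 2*49)*(-74) = (-2 - 98)*(-74) = -100*(-74) = 7400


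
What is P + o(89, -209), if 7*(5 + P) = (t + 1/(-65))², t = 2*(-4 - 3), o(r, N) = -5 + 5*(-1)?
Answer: 386296/29575 ≈ 13.062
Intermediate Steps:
o(r, N) = -10 (o(r, N) = -5 - 5 = -10)
t = -14 (t = 2*(-7) = -14)
P = 682046/29575 (P = -5 + (-14 + 1/(-65))²/7 = -5 + (-14 - 1/65)²/7 = -5 + (-911/65)²/7 = -5 + (⅐)*(829921/4225) = -5 + 829921/29575 = 682046/29575 ≈ 23.062)
P + o(89, -209) = 682046/29575 - 10 = 386296/29575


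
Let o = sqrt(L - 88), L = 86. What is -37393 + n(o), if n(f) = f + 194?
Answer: -37199 + I*sqrt(2) ≈ -37199.0 + 1.4142*I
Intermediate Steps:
o = I*sqrt(2) (o = sqrt(86 - 88) = sqrt(-2) = I*sqrt(2) ≈ 1.4142*I)
n(f) = 194 + f
-37393 + n(o) = -37393 + (194 + I*sqrt(2)) = -37199 + I*sqrt(2)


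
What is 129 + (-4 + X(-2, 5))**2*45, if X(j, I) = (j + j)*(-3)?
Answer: 3009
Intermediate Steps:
X(j, I) = -6*j (X(j, I) = (2*j)*(-3) = -6*j)
129 + (-4 + X(-2, 5))**2*45 = 129 + (-4 - 6*(-2))**2*45 = 129 + (-4 + 12)**2*45 = 129 + 8**2*45 = 129 + 64*45 = 129 + 2880 = 3009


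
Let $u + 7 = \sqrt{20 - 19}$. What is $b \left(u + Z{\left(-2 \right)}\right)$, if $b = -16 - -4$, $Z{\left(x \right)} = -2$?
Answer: $96$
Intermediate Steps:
$u = -6$ ($u = -7 + \sqrt{20 - 19} = -7 + \sqrt{1} = -7 + 1 = -6$)
$b = -12$ ($b = -16 + 4 = -12$)
$b \left(u + Z{\left(-2 \right)}\right) = - 12 \left(-6 - 2\right) = \left(-12\right) \left(-8\right) = 96$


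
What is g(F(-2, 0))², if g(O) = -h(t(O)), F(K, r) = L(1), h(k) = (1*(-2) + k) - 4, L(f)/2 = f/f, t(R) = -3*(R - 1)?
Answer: 81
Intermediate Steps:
t(R) = 3 - 3*R (t(R) = -3*(-1 + R) = 3 - 3*R)
L(f) = 2 (L(f) = 2*(f/f) = 2*1 = 2)
h(k) = -6 + k (h(k) = (-2 + k) - 4 = -6 + k)
F(K, r) = 2
g(O) = 3 + 3*O (g(O) = -(-6 + (3 - 3*O)) = -(-3 - 3*O) = 3 + 3*O)
g(F(-2, 0))² = (3 + 3*2)² = (3 + 6)² = 9² = 81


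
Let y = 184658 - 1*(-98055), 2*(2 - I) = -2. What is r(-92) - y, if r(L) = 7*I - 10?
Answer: -282702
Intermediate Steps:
I = 3 (I = 2 - ½*(-2) = 2 + 1 = 3)
r(L) = 11 (r(L) = 7*3 - 10 = 21 - 10 = 11)
y = 282713 (y = 184658 + 98055 = 282713)
r(-92) - y = 11 - 1*282713 = 11 - 282713 = -282702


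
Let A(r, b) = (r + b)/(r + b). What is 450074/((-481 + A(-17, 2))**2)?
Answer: 225037/115200 ≈ 1.9534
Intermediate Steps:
A(r, b) = 1 (A(r, b) = (b + r)/(b + r) = 1)
450074/((-481 + A(-17, 2))**2) = 450074/((-481 + 1)**2) = 450074/((-480)**2) = 450074/230400 = 450074*(1/230400) = 225037/115200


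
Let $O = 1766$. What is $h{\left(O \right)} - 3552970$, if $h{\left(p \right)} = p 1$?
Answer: $-3551204$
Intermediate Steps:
$h{\left(p \right)} = p$
$h{\left(O \right)} - 3552970 = 1766 - 3552970 = -3551204$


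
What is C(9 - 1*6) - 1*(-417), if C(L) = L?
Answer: 420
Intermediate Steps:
C(9 - 1*6) - 1*(-417) = (9 - 1*6) - 1*(-417) = (9 - 6) + 417 = 3 + 417 = 420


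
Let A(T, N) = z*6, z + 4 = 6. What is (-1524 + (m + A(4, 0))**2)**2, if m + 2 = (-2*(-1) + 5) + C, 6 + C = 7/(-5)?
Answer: 1281353616/625 ≈ 2.0502e+6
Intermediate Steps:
z = 2 (z = -4 + 6 = 2)
A(T, N) = 12 (A(T, N) = 2*6 = 12)
C = -37/5 (C = -6 + 7/(-5) = -6 + 7*(-1/5) = -6 - 7/5 = -37/5 ≈ -7.4000)
m = -12/5 (m = -2 + ((-2*(-1) + 5) - 37/5) = -2 + ((2 + 5) - 37/5) = -2 + (7 - 37/5) = -2 - 2/5 = -12/5 ≈ -2.4000)
(-1524 + (m + A(4, 0))**2)**2 = (-1524 + (-12/5 + 12)**2)**2 = (-1524 + (48/5)**2)**2 = (-1524 + 2304/25)**2 = (-35796/25)**2 = 1281353616/625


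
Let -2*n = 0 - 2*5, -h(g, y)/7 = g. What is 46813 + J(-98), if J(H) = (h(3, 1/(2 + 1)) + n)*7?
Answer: 46701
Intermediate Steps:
h(g, y) = -7*g
n = 5 (n = -(0 - 2*5)/2 = -(0 - 10)/2 = -1/2*(-10) = 5)
J(H) = -112 (J(H) = (-7*3 + 5)*7 = (-21 + 5)*7 = -16*7 = -112)
46813 + J(-98) = 46813 - 112 = 46701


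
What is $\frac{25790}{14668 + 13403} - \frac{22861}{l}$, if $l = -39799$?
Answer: $\frac{1668147341}{1117197729} \approx 1.4932$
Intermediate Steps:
$\frac{25790}{14668 + 13403} - \frac{22861}{l} = \frac{25790}{14668 + 13403} - \frac{22861}{-39799} = \frac{25790}{28071} - - \frac{22861}{39799} = 25790 \cdot \frac{1}{28071} + \frac{22861}{39799} = \frac{25790}{28071} + \frac{22861}{39799} = \frac{1668147341}{1117197729}$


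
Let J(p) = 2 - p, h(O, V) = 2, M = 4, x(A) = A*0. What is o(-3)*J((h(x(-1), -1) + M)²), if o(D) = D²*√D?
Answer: -306*I*√3 ≈ -530.01*I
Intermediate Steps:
x(A) = 0
o(D) = D^(5/2)
o(-3)*J((h(x(-1), -1) + M)²) = (-3)^(5/2)*(2 - (2 + 4)²) = (9*I*√3)*(2 - 1*6²) = (9*I*√3)*(2 - 1*36) = (9*I*√3)*(2 - 36) = (9*I*√3)*(-34) = -306*I*√3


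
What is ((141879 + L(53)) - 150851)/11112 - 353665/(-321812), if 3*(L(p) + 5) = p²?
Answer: 251689211/670495302 ≈ 0.37538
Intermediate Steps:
L(p) = -5 + p²/3
((141879 + L(53)) - 150851)/11112 - 353665/(-321812) = ((141879 + (-5 + (⅓)*53²)) - 150851)/11112 - 353665/(-321812) = ((141879 + (-5 + (⅓)*2809)) - 150851)*(1/11112) - 353665*(-1/321812) = ((141879 + (-5 + 2809/3)) - 150851)*(1/11112) + 353665/321812 = ((141879 + 2794/3) - 150851)*(1/11112) + 353665/321812 = (428431/3 - 150851)*(1/11112) + 353665/321812 = -24122/3*1/11112 + 353665/321812 = -12061/16668 + 353665/321812 = 251689211/670495302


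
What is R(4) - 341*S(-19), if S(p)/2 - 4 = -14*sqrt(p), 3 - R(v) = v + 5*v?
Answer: -2749 + 9548*I*sqrt(19) ≈ -2749.0 + 41619.0*I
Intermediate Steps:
R(v) = 3 - 6*v (R(v) = 3 - (v + 5*v) = 3 - 6*v)
S(p) = 8 - 28*sqrt(p) (S(p) = 8 + 2*(-14*sqrt(p)) = 8 - 28*sqrt(p))
R(4) - 341*S(-19) = (3 - 6*4) - 341*(8 - 28*I*sqrt(19)) = (3 - 24) - 341*(8 - 28*I*sqrt(19)) = -21 - 341*(8 - 28*I*sqrt(19)) = -21 + (-2728 + 9548*I*sqrt(19)) = -2749 + 9548*I*sqrt(19)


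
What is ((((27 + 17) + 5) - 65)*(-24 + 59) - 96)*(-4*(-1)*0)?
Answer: 0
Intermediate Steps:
((((27 + 17) + 5) - 65)*(-24 + 59) - 96)*(-4*(-1)*0) = (((44 + 5) - 65)*35 - 96)*(4*0) = ((49 - 65)*35 - 96)*0 = (-16*35 - 96)*0 = (-560 - 96)*0 = -656*0 = 0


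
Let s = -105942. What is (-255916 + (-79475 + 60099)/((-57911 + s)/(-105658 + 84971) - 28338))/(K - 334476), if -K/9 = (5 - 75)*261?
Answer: 1190340032786/790935706113 ≈ 1.5050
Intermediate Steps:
K = 164430 (K = -9*(5 - 75)*261 = -(-630)*261 = -9*(-18270) = 164430)
(-255916 + (-79475 + 60099)/((-57911 + s)/(-105658 + 84971) - 28338))/(K - 334476) = (-255916 + (-79475 + 60099)/((-57911 - 105942)/(-105658 + 84971) - 28338))/(164430 - 334476) = (-255916 - 19376/(-163853/(-20687) - 28338))/(-170046) = (-255916 - 19376/(-163853*(-1/20687) - 28338))*(-1/170046) = (-255916 - 19376/(163853/20687 - 28338))*(-1/170046) = (-255916 - 19376/(-586064353/20687))*(-1/170046) = (-255916 - 19376*(-20687/586064353))*(-1/170046) = (-255916 + 57261616/83723479)*(-1/170046) = -21426120590148/83723479*(-1/170046) = 1190340032786/790935706113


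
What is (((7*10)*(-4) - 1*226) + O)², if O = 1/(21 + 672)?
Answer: 122960331649/480249 ≈ 2.5603e+5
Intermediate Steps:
O = 1/693 ≈ 0.0014430
(((7*10)*(-4) - 1*226) + O)² = (((7*10)*(-4) - 1*226) + 1/693)² = ((70*(-4) - 226) + 1/693)² = ((-280 - 226) + 1/693)² = (-506 + 1/693)² = (-350657/693)² = 122960331649/480249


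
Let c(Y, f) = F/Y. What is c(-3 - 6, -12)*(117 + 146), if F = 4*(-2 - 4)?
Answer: 2104/3 ≈ 701.33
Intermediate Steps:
F = -24 (F = 4*(-6) = -24)
c(Y, f) = -24/Y
c(-3 - 6, -12)*(117 + 146) = (-24/(-3 - 6))*(117 + 146) = -24/(-9)*263 = -24*(-⅑)*263 = (8/3)*263 = 2104/3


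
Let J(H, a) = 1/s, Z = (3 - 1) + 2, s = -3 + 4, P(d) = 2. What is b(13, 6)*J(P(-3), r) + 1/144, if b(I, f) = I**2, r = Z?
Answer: 24337/144 ≈ 169.01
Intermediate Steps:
s = 1
Z = 4 (Z = 2 + 2 = 4)
r = 4
J(H, a) = 1 (J(H, a) = 1/1 = 1)
b(13, 6)*J(P(-3), r) + 1/144 = 13**2*1 + 1/144 = 169*1 + 1/144 = 169 + 1/144 = 24337/144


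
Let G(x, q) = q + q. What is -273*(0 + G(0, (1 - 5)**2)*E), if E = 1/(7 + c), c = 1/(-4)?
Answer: -11648/9 ≈ -1294.2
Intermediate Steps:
c = -1/4 ≈ -0.25000
G(x, q) = 2*q
E = 4/27 (E = 1/(7 - 1/4) = 1/(27/4) = 4/27 ≈ 0.14815)
-273*(0 + G(0, (1 - 5)**2)*E) = -273*(0 + (2*(1 - 5)**2)*(4/27)) = -273*(0 + (2*(-4)**2)*(4/27)) = -273*(0 + (2*16)*(4/27)) = -273*(0 + 32*(4/27)) = -273*(0 + 128/27) = -273*128/27 = -11648/9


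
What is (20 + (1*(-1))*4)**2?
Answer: 256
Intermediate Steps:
(20 + (1*(-1))*4)**2 = (20 - 1*4)**2 = (20 - 4)**2 = 16**2 = 256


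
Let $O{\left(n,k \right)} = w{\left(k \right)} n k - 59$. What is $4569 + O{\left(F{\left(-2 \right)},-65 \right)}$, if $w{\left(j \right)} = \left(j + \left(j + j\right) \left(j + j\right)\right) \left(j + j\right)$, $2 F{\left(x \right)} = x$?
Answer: $-142251240$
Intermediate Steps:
$F{\left(x \right)} = \frac{x}{2}$
$w{\left(j \right)} = 2 j \left(j + 4 j^{2}\right)$ ($w{\left(j \right)} = \left(j + 2 j 2 j\right) 2 j = \left(j + 4 j^{2}\right) 2 j = 2 j \left(j + 4 j^{2}\right)$)
$O{\left(n,k \right)} = -59 + n k^{3} \left(2 + 8 k\right)$ ($O{\left(n,k \right)} = k^{2} \left(2 + 8 k\right) n k - 59 = n k^{2} \left(2 + 8 k\right) k - 59 = n k^{3} \left(2 + 8 k\right) - 59 = -59 + n k^{3} \left(2 + 8 k\right)$)
$4569 + O{\left(F{\left(-2 \right)},-65 \right)} = 4569 + \left(-59 + 2 \cdot \frac{1}{2} \left(-2\right) \left(-65\right)^{3} \left(1 + 4 \left(-65\right)\right)\right) = 4569 + \left(-59 + 2 \left(-1\right) \left(-274625\right) \left(1 - 260\right)\right) = 4569 + \left(-59 + 2 \left(-1\right) \left(-274625\right) \left(-259\right)\right) = 4569 - 142255809 = -142251240$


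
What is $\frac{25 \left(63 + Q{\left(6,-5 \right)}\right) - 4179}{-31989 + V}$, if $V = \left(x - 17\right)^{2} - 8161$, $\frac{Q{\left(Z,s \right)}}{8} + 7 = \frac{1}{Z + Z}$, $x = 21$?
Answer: $\frac{5981}{60201} \approx 0.09935$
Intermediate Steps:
$Q{\left(Z,s \right)} = -56 + \frac{4}{Z}$ ($Q{\left(Z,s \right)} = -56 + \frac{8}{Z + Z} = -56 + \frac{8}{2 Z} = -56 + 8 \frac{1}{2 Z} = -56 + \frac{4}{Z}$)
$V = -8145$ ($V = \left(21 - 17\right)^{2} - 8161 = 4^{2} - 8161 = 16 - 8161 = -8145$)
$\frac{25 \left(63 + Q{\left(6,-5 \right)}\right) - 4179}{-31989 + V} = \frac{25 \left(63 - \left(56 - \frac{4}{6}\right)\right) - 4179}{-31989 - 8145} = \frac{25 \left(63 + \left(-56 + 4 \cdot \frac{1}{6}\right)\right) - 4179}{-40134} = \left(25 \left(63 + \left(-56 + \frac{2}{3}\right)\right) - 4179\right) \left(- \frac{1}{40134}\right) = \left(25 \left(63 - \frac{166}{3}\right) - 4179\right) \left(- \frac{1}{40134}\right) = \left(25 \cdot \frac{23}{3} - 4179\right) \left(- \frac{1}{40134}\right) = \left(\frac{575}{3} - 4179\right) \left(- \frac{1}{40134}\right) = \left(- \frac{11962}{3}\right) \left(- \frac{1}{40134}\right) = \frac{5981}{60201}$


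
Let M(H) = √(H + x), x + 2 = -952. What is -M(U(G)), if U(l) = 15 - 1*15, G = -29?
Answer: -3*I*√106 ≈ -30.887*I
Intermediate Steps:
x = -954 (x = -2 - 952 = -954)
U(l) = 0 (U(l) = 15 - 15 = 0)
M(H) = √(-954 + H) (M(H) = √(H - 954) = √(-954 + H))
-M(U(G)) = -√(-954 + 0) = -√(-954) = -3*I*√106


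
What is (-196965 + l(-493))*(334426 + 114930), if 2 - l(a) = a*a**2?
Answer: 53754748031064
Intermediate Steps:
l(a) = 2 - a**3 (l(a) = 2 - a*a**2 = 2 - a**3)
(-196965 + l(-493))*(334426 + 114930) = (-196965 + (2 - 1*(-493)**3))*(334426 + 114930) = (-196965 + (2 - 1*(-119823157)))*449356 = (-196965 + (2 + 119823157))*449356 = (-196965 + 119823159)*449356 = 119626194*449356 = 53754748031064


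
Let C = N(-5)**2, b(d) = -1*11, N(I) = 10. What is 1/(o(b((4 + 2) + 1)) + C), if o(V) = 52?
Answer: 1/152 ≈ 0.0065789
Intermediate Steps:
b(d) = -11
C = 100 (C = 10**2 = 100)
1/(o(b((4 + 2) + 1)) + C) = 1/(52 + 100) = 1/152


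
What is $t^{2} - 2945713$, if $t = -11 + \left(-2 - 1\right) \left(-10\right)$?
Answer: $-2945352$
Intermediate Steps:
$t = 19$ ($t = -11 + \left(-2 - 1\right) \left(-10\right) = -11 - -30 = -11 + 30 = 19$)
$t^{2} - 2945713 = 19^{2} - 2945713 = 361 - 2945713 = -2945352$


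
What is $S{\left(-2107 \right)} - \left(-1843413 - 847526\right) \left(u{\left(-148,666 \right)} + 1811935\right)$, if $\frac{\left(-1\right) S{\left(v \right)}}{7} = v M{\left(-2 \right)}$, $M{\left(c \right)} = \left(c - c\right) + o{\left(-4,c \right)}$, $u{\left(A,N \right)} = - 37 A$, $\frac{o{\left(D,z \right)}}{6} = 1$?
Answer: $4890542227423$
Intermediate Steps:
$o{\left(D,z \right)} = 6$ ($o{\left(D,z \right)} = 6 \cdot 1 = 6$)
$M{\left(c \right)} = 6$ ($M{\left(c \right)} = \left(c - c\right) + 6 = 0 + 6 = 6$)
$S{\left(v \right)} = - 42 v$ ($S{\left(v \right)} = - 7 v 6 = - 7 \cdot 6 v = - 42 v$)
$S{\left(-2107 \right)} - \left(-1843413 - 847526\right) \left(u{\left(-148,666 \right)} + 1811935\right) = \left(-42\right) \left(-2107\right) - \left(-1843413 - 847526\right) \left(\left(-37\right) \left(-148\right) + 1811935\right) = 88494 - - 2690939 \left(5476 + 1811935\right) = 88494 - \left(-2690939\right) 1817411 = 88494 - -4890542138929 = 88494 + 4890542138929 = 4890542227423$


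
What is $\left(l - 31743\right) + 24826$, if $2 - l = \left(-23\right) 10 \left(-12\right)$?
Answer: $-9675$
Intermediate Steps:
$l = -2758$ ($l = 2 - \left(-23\right) 10 \left(-12\right) = 2 - \left(-230\right) \left(-12\right) = 2 - 2760 = -2758$)
$\left(l - 31743\right) + 24826 = \left(-2758 - 31743\right) + 24826 = -34501 + 24826 = -9675$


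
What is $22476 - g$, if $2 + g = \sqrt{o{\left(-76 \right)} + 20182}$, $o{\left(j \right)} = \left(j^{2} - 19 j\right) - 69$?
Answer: $22478 - 3 \sqrt{3037} \approx 22313.0$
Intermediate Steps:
$o{\left(j \right)} = -69 + j^{2} - 19 j$
$g = -2 + 3 \sqrt{3037}$ ($g = -2 + \sqrt{\left(-69 + \left(-76\right)^{2} - -1444\right) + 20182} = -2 + \sqrt{\left(-69 + 5776 + 1444\right) + 20182} = -2 + \sqrt{7151 + 20182} = -2 + \sqrt{27333} = -2 + 3 \sqrt{3037} \approx 163.33$)
$22476 - g = 22476 - \left(-2 + 3 \sqrt{3037}\right) = 22476 + \left(2 - 3 \sqrt{3037}\right) = 22478 - 3 \sqrt{3037}$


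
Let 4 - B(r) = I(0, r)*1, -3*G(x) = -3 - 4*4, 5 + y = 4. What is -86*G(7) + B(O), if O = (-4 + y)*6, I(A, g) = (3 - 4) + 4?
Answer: -1631/3 ≈ -543.67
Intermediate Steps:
y = -1 (y = -5 + 4 = -1)
G(x) = 19/3 (G(x) = -(-3 - 4*4)/3 = -(-3 - 16)/3 = -⅓*(-19) = 19/3)
I(A, g) = 3 (I(A, g) = -1 + 4 = 3)
O = -30 (O = (-4 - 1)*6 = -5*6 = -30)
B(r) = 1 (B(r) = 4 - 3 = 1)
-86*G(7) + B(O) = -86*19/3 + 1 = -1634/3 + 1 = -1631/3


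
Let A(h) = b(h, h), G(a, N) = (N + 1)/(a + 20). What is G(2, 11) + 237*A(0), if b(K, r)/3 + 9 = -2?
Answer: -86025/11 ≈ -7820.5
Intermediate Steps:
b(K, r) = -33 (b(K, r) = -27 + 3*(-2) = -27 - 6 = -33)
G(a, N) = (1 + N)/(20 + a)
A(h) = -33
G(2, 11) + 237*A(0) = (1 + 11)/(20 + 2) + 237*(-33) = 12/22 - 7821 = (1/22)*12 - 7821 = 6/11 - 7821 = -86025/11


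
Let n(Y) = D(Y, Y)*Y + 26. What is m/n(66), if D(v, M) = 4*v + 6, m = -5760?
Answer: -2880/8923 ≈ -0.32276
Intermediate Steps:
D(v, M) = 6 + 4*v
n(Y) = 26 + Y*(6 + 4*Y) (n(Y) = (6 + 4*Y)*Y + 26 = Y*(6 + 4*Y) + 26 = 26 + Y*(6 + 4*Y))
m/n(66) = -5760/(26 + 2*66*(3 + 2*66)) = -5760/(26 + 2*66*(3 + 132)) = -5760/(26 + 2*66*135) = -5760/(26 + 17820) = -5760/17846 = -5760*1/17846 = -2880/8923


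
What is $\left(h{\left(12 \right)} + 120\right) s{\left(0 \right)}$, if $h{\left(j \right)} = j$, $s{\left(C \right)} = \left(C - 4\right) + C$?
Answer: $-528$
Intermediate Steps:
$s{\left(C \right)} = -4 + 2 C$ ($s{\left(C \right)} = \left(-4 + C\right) + C = -4 + 2 C$)
$\left(h{\left(12 \right)} + 120\right) s{\left(0 \right)} = \left(12 + 120\right) \left(-4 + 2 \cdot 0\right) = 132 \left(-4 + 0\right) = 132 \left(-4\right) = -528$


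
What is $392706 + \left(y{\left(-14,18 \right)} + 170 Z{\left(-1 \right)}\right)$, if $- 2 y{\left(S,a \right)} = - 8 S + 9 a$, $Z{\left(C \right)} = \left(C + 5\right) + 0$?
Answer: $393249$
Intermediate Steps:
$Z{\left(C \right)} = 5 + C$ ($Z{\left(C \right)} = \left(5 + C\right) + 0 = 5 + C$)
$y{\left(S,a \right)} = 4 S - \frac{9 a}{2}$ ($y{\left(S,a \right)} = - \frac{- 8 S + 9 a}{2} = 4 S - \frac{9 a}{2}$)
$392706 + \left(y{\left(-14,18 \right)} + 170 Z{\left(-1 \right)}\right) = 392706 + \left(\left(4 \left(-14\right) - 81\right) + 170 \left(5 - 1\right)\right) = 392706 + \left(\left(-56 - 81\right) + 170 \cdot 4\right) = 392706 + \left(-137 + 680\right) = 392706 + 543 = 393249$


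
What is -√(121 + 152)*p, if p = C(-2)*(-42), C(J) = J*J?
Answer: 168*√273 ≈ 2775.8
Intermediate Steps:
C(J) = J²
p = -168 (p = (-2)²*(-42) = 4*(-42) = -168)
-√(121 + 152)*p = -√(121 + 152)*(-168) = -√273*(-168) = -(-168)*√273 = 168*√273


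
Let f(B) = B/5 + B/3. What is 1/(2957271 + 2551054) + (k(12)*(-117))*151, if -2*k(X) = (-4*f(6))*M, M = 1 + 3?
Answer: -2491278791039/5508325 ≈ -4.5228e+5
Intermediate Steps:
M = 4
f(B) = 8*B/15 (f(B) = B*(⅕) + B*(⅓) = B/5 + B/3 = 8*B/15)
k(X) = 128/5 (k(X) = -(-32*6/15)*4/2 = -(-4*16/5)*4/2 = -(-32)*4/5 = -½*(-256/5) = 128/5)
1/(2957271 + 2551054) + (k(12)*(-117))*151 = 1/(2957271 + 2551054) + ((128/5)*(-117))*151 = 1/5508325 - 14976/5*151 = 1/5508325 - 2261376/5 = -2491278791039/5508325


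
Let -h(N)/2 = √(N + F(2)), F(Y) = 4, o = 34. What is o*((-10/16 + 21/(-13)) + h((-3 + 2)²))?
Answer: -3961/52 - 68*√5 ≈ -228.23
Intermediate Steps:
h(N) = -2*√(4 + N) (h(N) = -2*√(N + 4) = -2*√(4 + N))
o*((-10/16 + 21/(-13)) + h((-3 + 2)²)) = 34*((-10/16 + 21/(-13)) - 2*√(4 + (-3 + 2)²)) = 34*((-10*1/16 + 21*(-1/13)) - 2*√(4 + (-1)²)) = 34*((-5/8 - 21/13) - 2*√(4 + 1)) = 34*(-233/104 - 2*√5) = -3961/52 - 68*√5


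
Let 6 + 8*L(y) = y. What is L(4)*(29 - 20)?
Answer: -9/4 ≈ -2.2500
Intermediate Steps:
L(y) = -¾ + y/8
L(4)*(29 - 20) = (-¾ + (⅛)*4)*(29 - 20) = (-¾ + ½)*9 = -¼*9 = -9/4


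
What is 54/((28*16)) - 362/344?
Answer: -8975/9632 ≈ -0.93179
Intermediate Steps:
54/((28*16)) - 362/344 = 54/448 - 362*1/344 = 54*(1/448) - 181/172 = 27/224 - 181/172 = -8975/9632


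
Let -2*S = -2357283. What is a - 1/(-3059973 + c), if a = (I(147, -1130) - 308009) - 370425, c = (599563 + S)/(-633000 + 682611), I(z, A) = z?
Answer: -205936808311946117/303613084597 ≈ -6.7829e+5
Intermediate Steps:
S = 2357283/2 (S = -½*(-2357283) = 2357283/2 ≈ 1.1786e+6)
c = 3556409/99222 (c = (599563 + 2357283/2)/(-633000 + 682611) = (3556409/2)/49611 = (3556409/2)*(1/49611) = 3556409/99222 ≈ 35.843)
a = -678287 (a = (147 - 308009) - 370425 = -307862 - 370425 = -678287)
a - 1/(-3059973 + c) = -678287 - 1/(-3059973 + 3556409/99222) = -678287 - 1/(-303613084597/99222) = -678287 - 1*(-99222/303613084597) = -678287 + 99222/303613084597 = -205936808311946117/303613084597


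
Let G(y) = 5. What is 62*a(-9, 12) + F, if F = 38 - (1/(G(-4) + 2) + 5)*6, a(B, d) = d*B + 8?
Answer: -43350/7 ≈ -6192.9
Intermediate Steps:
a(B, d) = 8 + B*d (a(B, d) = B*d + 8 = 8 + B*d)
F = 50/7 (F = 38 - (1/(5 + 2) + 5)*6 = 38 - (1/7 + 5)*6 = 38 - (⅐ + 5)*6 = 38 - 36*6/7 = 38 - 1*216/7 = 38 - 216/7 = 50/7 ≈ 7.1429)
62*a(-9, 12) + F = 62*(8 - 9*12) + 50/7 = 62*(8 - 108) + 50/7 = 62*(-100) + 50/7 = -6200 + 50/7 = -43350/7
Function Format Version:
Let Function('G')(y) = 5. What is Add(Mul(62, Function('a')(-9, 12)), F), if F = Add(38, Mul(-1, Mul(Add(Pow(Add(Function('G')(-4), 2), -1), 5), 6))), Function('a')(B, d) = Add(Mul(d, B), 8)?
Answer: Rational(-43350, 7) ≈ -6192.9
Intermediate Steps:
Function('a')(B, d) = Add(8, Mul(B, d)) (Function('a')(B, d) = Add(Mul(B, d), 8) = Add(8, Mul(B, d)))
F = Rational(50, 7) (F = Add(38, Mul(-1, Mul(Add(Pow(Add(5, 2), -1), 5), 6))) = Add(38, Mul(-1, Mul(Add(Pow(7, -1), 5), 6))) = Add(38, Mul(-1, Mul(Add(Rational(1, 7), 5), 6))) = Add(38, Mul(-1, Mul(Rational(36, 7), 6))) = Add(38, Mul(-1, Rational(216, 7))) = Add(38, Rational(-216, 7)) = Rational(50, 7) ≈ 7.1429)
Add(Mul(62, Function('a')(-9, 12)), F) = Add(Mul(62, Add(8, Mul(-9, 12))), Rational(50, 7)) = Add(Mul(62, Add(8, -108)), Rational(50, 7)) = Add(Mul(62, -100), Rational(50, 7)) = Add(-6200, Rational(50, 7)) = Rational(-43350, 7)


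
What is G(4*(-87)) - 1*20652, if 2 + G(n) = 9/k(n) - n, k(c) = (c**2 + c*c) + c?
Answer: -1637069717/80620 ≈ -20306.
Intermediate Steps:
k(c) = c + 2*c**2 (k(c) = (c**2 + c**2) + c = 2*c**2 + c = c + 2*c**2)
G(n) = -2 - n + 9/(n*(1 + 2*n)) (G(n) = -2 + (9/((n*(1 + 2*n))) - n) = -2 + (9*(1/(n*(1 + 2*n))) - n) = -2 + (9/(n*(1 + 2*n)) - n) = -2 + (-n + 9/(n*(1 + 2*n))) = -2 - n + 9/(n*(1 + 2*n)))
G(4*(-87)) - 1*20652 = (9 - 4*(-87)*(1 + 2*(4*(-87)))*(2 + 4*(-87)))/(((4*(-87)))*(1 + 2*(4*(-87)))) - 1*20652 = (9 - 1*(-348)*(1 + 2*(-348))*(2 - 348))/((-348)*(1 + 2*(-348))) - 20652 = -(9 - 1*(-348)*(1 - 696)*(-346))/(348*(1 - 696)) - 20652 = -1/348*(9 - 1*(-348)*(-695)*(-346))/(-695) - 20652 = -1/348*(-1/695)*(9 + 83683560) - 20652 = -1/348*(-1/695)*83683569 - 20652 = 27894523/80620 - 20652 = -1637069717/80620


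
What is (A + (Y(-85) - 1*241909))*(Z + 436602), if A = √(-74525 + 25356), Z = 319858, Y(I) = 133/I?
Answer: -3110926318216/17 + 756460*I*√49169 ≈ -1.83e+11 + 1.6774e+8*I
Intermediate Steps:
A = I*√49169 (A = √(-49169) = I*√49169 ≈ 221.74*I)
(A + (Y(-85) - 1*241909))*(Z + 436602) = (I*√49169 + (133/(-85) - 1*241909))*(319858 + 436602) = (I*√49169 + (133*(-1/85) - 241909))*756460 = (I*√49169 + (-133/85 - 241909))*756460 = (I*√49169 - 20562398/85)*756460 = (-20562398/85 + I*√49169)*756460 = -3110926318216/17 + 756460*I*√49169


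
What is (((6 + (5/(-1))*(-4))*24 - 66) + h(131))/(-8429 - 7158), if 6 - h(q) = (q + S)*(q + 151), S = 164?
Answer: 82626/15587 ≈ 5.3010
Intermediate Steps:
h(q) = 6 - (151 + q)*(164 + q) (h(q) = 6 - (q + 164)*(q + 151) = 6 - (164 + q)*(151 + q) = 6 - (151 + q)*(164 + q))
(((6 + (5/(-1))*(-4))*24 - 66) + h(131))/(-8429 - 7158) = (((6 + (5/(-1))*(-4))*24 - 66) + (-24758 - 1*131**2 - 315*131))/(-8429 - 7158) = (((6 + (5*(-1))*(-4))*24 - 66) + (-24758 - 1*17161 - 41265))/(-15587) = (((6 - 5*(-4))*24 - 66) + (-24758 - 17161 - 41265))*(-1/15587) = (((6 + 20)*24 - 66) - 83184)*(-1/15587) = ((26*24 - 66) - 83184)*(-1/15587) = ((624 - 66) - 83184)*(-1/15587) = (558 - 83184)*(-1/15587) = -82626*(-1/15587) = 82626/15587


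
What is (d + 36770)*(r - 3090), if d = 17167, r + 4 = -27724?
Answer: -1662230466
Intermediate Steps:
r = -27728 (r = -4 - 27724 = -27728)
(d + 36770)*(r - 3090) = (17167 + 36770)*(-27728 - 3090) = 53937*(-30818) = -1662230466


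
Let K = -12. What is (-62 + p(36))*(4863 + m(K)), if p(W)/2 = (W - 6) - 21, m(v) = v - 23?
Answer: -212432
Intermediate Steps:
m(v) = -23 + v
p(W) = -54 + 2*W (p(W) = 2*((W - 6) - 21) = 2*((-6 + W) - 21) = 2*(-27 + W) = -54 + 2*W)
(-62 + p(36))*(4863 + m(K)) = (-62 + (-54 + 2*36))*(4863 + (-23 - 12)) = (-62 + (-54 + 72))*(4863 - 35) = (-62 + 18)*4828 = -44*4828 = -212432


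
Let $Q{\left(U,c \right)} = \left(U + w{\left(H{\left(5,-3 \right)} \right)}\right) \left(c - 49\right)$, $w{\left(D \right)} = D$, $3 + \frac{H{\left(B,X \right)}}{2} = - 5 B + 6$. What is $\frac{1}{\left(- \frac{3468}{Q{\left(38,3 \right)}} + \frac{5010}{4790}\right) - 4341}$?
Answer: $- \frac{11017}{47951705} \approx -0.00022975$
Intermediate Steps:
$H{\left(B,X \right)} = 6 - 10 B$ ($H{\left(B,X \right)} = -6 + 2 \left(- 5 B + 6\right) = -6 + 2 \left(6 - 5 B\right) = -6 - \left(-12 + 10 B\right) = 6 - 10 B$)
$Q{\left(U,c \right)} = \left(-49 + c\right) \left(-44 + U\right)$ ($Q{\left(U,c \right)} = \left(U + \left(6 - 50\right)\right) \left(c - 49\right) = \left(U + \left(6 - 50\right)\right) \left(-49 + c\right) = \left(U - 44\right) \left(-49 + c\right) = \left(-44 + U\right) \left(-49 + c\right) = \left(-49 + c\right) \left(-44 + U\right)$)
$\frac{1}{\left(- \frac{3468}{Q{\left(38,3 \right)}} + \frac{5010}{4790}\right) - 4341} = \frac{1}{\left(- \frac{3468}{2156 - 1862 - 132 + 38 \cdot 3} + \frac{5010}{4790}\right) - 4341} = \frac{1}{\left(- \frac{3468}{2156 - 1862 - 132 + 114} + 5010 \cdot \frac{1}{4790}\right) - 4341} = \frac{1}{\left(- \frac{3468}{276} + \frac{501}{479}\right) - 4341} = \frac{1}{\left(\left(-3468\right) \frac{1}{276} + \frac{501}{479}\right) - 4341} = \frac{1}{\left(- \frac{289}{23} + \frac{501}{479}\right) - 4341} = \frac{1}{- \frac{126908}{11017} - 4341} = \frac{1}{- \frac{47951705}{11017}} = - \frac{11017}{47951705}$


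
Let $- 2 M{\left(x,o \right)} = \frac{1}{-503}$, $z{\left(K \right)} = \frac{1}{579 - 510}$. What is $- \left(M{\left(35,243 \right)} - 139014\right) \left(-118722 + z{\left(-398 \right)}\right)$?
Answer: $- \frac{1145609903736811}{69414} \approx -1.6504 \cdot 10^{10}$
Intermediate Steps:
$z{\left(K \right)} = \frac{1}{69}$
$M{\left(x,o \right)} = \frac{1}{1006}$ ($M{\left(x,o \right)} = - \frac{1}{2 \left(-503\right)} = \left(- \frac{1}{2}\right) \left(- \frac{1}{503}\right) = \frac{1}{1006}$)
$- \left(M{\left(35,243 \right)} - 139014\right) \left(-118722 + z{\left(-398 \right)}\right) = - \left(\frac{1}{1006} - 139014\right) \left(-118722 + \frac{1}{69}\right) = - \frac{\left(-139848083\right) \left(-8191817\right)}{1006 \cdot 69} = \left(-1\right) \frac{1145609903736811}{69414} = - \frac{1145609903736811}{69414}$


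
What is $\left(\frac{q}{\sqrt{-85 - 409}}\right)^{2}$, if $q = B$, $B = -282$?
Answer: $- \frac{39762}{247} \approx -160.98$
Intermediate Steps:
$q = -282$
$\left(\frac{q}{\sqrt{-85 - 409}}\right)^{2} = \left(- \frac{282}{\sqrt{-85 - 409}}\right)^{2} = \left(- \frac{282}{\sqrt{-494}}\right)^{2} = \left(- \frac{282}{i \sqrt{494}}\right)^{2} = \left(- 282 \left(- \frac{i \sqrt{494}}{494}\right)\right)^{2} = \left(\frac{141 i \sqrt{494}}{247}\right)^{2} = - \frac{39762}{247}$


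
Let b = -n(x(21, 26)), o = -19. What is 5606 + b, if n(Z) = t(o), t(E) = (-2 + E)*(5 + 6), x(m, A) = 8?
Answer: 5837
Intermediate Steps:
t(E) = -22 + 11*E (t(E) = (-2 + E)*11 = -22 + 11*E)
n(Z) = -231 (n(Z) = -22 + 11*(-19) = -22 - 209 = -231)
b = 231 (b = -1*(-231) = 231)
5606 + b = 5606 + 231 = 5837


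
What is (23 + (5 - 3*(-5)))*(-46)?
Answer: -1978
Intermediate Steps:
(23 + (5 - 3*(-5)))*(-46) = (23 + (5 + 15))*(-46) = (23 + 20)*(-46) = 43*(-46) = -1978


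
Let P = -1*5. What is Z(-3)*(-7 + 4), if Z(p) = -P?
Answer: -15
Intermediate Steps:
P = -5
Z(p) = 5 (Z(p) = -1*(-5) = 5)
Z(-3)*(-7 + 4) = 5*(-7 + 4) = 5*(-3) = -15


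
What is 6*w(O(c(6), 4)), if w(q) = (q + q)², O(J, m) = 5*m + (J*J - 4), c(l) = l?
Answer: 64896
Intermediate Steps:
O(J, m) = -4 + J² + 5*m (O(J, m) = 5*m + (J² - 4) = 5*m + (-4 + J²) = -4 + J² + 5*m)
w(q) = 4*q² (w(q) = (2*q)² = 4*q²)
6*w(O(c(6), 4)) = 6*(4*(-4 + 6² + 5*4)²) = 6*(4*(-4 + 36 + 20)²) = 6*(4*52²) = 6*(4*2704) = 6*10816 = 64896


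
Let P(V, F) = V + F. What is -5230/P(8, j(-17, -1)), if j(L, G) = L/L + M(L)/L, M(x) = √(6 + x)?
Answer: -1360323/2342 - 8891*I*√11/2342 ≈ -580.84 - 12.591*I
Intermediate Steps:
j(L, G) = 1 + √(6 + L)/L (j(L, G) = L/L + √(6 + L)/L = 1 + √(6 + L)/L)
P(V, F) = F + V
-5230/P(8, j(-17, -1)) = -5230/((-17 + √(6 - 17))/(-17) + 8) = -5230/(-(-17 + √(-11))/17 + 8) = -5230/(-(-17 + I*√11)/17 + 8) = -5230/((1 - I*√11/17) + 8) = -5230/(9 - I*√11/17)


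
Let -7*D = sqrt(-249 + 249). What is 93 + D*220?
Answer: 93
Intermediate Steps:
D = 0 (D = -sqrt(-249 + 249)/7 = -sqrt(0)/7 = -1/7*0 = 0)
93 + D*220 = 93 + 0*220 = 93 + 0 = 93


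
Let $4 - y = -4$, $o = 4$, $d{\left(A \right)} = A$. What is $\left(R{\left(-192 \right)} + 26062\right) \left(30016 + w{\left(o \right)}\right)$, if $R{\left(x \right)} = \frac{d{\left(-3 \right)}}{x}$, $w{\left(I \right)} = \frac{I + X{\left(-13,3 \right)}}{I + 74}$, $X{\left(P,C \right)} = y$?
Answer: $\frac{325429091745}{416} \approx 7.8228 \cdot 10^{8}$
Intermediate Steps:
$y = 8$ ($y = 4 - -4 = 4 + 4 = 8$)
$X{\left(P,C \right)} = 8$
$w{\left(I \right)} = \frac{8 + I}{74 + I}$ ($w{\left(I \right)} = \frac{I + 8}{I + 74} = \frac{8 + I}{74 + I}$)
$R{\left(x \right)} = - \frac{3}{x}$
$\left(R{\left(-192 \right)} + 26062\right) \left(30016 + w{\left(o \right)}\right) = \left(- \frac{3}{-192} + 26062\right) \left(30016 + \frac{8 + 4}{74 + 4}\right) = \left(\left(-3\right) \left(- \frac{1}{192}\right) + 26062\right) \left(30016 + \frac{1}{78} \cdot 12\right) = \left(\frac{1}{64} + 26062\right) \left(30016 + \frac{1}{78} \cdot 12\right) = \frac{1667969 \left(30016 + \frac{2}{13}\right)}{64} = \frac{1667969}{64} \cdot \frac{390210}{13} = \frac{325429091745}{416}$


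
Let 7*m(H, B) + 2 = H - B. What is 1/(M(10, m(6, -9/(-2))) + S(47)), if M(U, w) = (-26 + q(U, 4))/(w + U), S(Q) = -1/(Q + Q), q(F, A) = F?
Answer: -13066/21195 ≈ -0.61647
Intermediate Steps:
m(H, B) = -2/7 - B/7 + H/7 (m(H, B) = -2/7 + (H - B)/7 = -2/7 + (-B/7 + H/7) = -2/7 - B/7 + H/7)
S(Q) = -1/(2*Q)
M(U, w) = (-26 + U)/(U + w) (M(U, w) = (-26 + U)/(w + U) = (-26 + U)/(U + w))
1/(M(10, m(6, -9/(-2))) + S(47)) = 1/((-26 + 10)/(10 + (-2/7 - (-9)/(7*(-2)) + (⅐)*6)) - ½/47) = 1/(-16/(10 + (-2/7 - (-9)*(-1)/(7*2) + 6/7)) - ½*1/47) = 1/(-16/(10 + (-2/7 - ⅐*9/2 + 6/7)) - 1/94) = 1/(-16/(10 + (-2/7 - 9/14 + 6/7)) - 1/94) = 1/(-16/(10 - 1/14) - 1/94) = 1/(-16/(139/14) - 1/94) = 1/((14/139)*(-16) - 1/94) = 1/(-224/139 - 1/94) = 1/(-21195/13066) = -13066/21195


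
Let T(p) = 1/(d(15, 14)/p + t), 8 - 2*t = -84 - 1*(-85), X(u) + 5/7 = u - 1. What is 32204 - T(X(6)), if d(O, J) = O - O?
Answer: 225426/7 ≈ 32204.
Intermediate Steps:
d(O, J) = 0
X(u) = -12/7 + u (X(u) = -5/7 + (u - 1) = -5/7 + (-1 + u) = -12/7 + u)
t = 7/2 (t = 4 - (-84 - 1*(-85))/2 = 4 - (-84 + 85)/2 = 4 - ½*1 = 4 - ½ = 7/2 ≈ 3.5000)
T(p) = 2/7 (T(p) = 1/(0/p + 7/2) = 1/(0 + 7/2) = 1/(7/2) = 2/7)
32204 - T(X(6)) = 32204 - 1*2/7 = 32204 - 2/7 = 225426/7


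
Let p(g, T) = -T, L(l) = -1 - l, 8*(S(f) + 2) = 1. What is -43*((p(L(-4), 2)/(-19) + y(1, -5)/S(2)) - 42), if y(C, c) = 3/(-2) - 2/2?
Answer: 99416/57 ≈ 1744.1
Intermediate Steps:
S(f) = -15/8 (S(f) = -2 + (⅛)*1 = -2 + ⅛ = -15/8)
y(C, c) = -5/2 (y(C, c) = 3*(-½) - 2*½ = -3/2 - 1 = -5/2)
-43*((p(L(-4), 2)/(-19) + y(1, -5)/S(2)) - 42) = -43*((-1*2/(-19) - 5/(2*(-15/8))) - 42) = -43*((-2*(-1/19) - 5/2*(-8/15)) - 42) = -43*((2/19 + 4/3) - 42) = -43*(82/57 - 42) = -43*(-2312/57) = 99416/57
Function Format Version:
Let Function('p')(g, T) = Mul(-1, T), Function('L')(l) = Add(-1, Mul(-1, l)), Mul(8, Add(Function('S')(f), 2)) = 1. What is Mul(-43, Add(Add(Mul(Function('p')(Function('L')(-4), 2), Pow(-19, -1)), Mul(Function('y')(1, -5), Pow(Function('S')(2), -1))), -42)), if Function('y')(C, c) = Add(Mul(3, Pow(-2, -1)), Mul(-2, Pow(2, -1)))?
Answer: Rational(99416, 57) ≈ 1744.1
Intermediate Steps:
Function('S')(f) = Rational(-15, 8) (Function('S')(f) = Add(-2, Mul(Rational(1, 8), 1)) = Add(-2, Rational(1, 8)) = Rational(-15, 8))
Function('y')(C, c) = Rational(-5, 2) (Function('y')(C, c) = Add(Mul(3, Rational(-1, 2)), Mul(-2, Rational(1, 2))) = Add(Rational(-3, 2), -1) = Rational(-5, 2))
Mul(-43, Add(Add(Mul(Function('p')(Function('L')(-4), 2), Pow(-19, -1)), Mul(Function('y')(1, -5), Pow(Function('S')(2), -1))), -42)) = Mul(-43, Add(Add(Mul(Mul(-1, 2), Pow(-19, -1)), Mul(Rational(-5, 2), Pow(Rational(-15, 8), -1))), -42)) = Mul(-43, Add(Add(Mul(-2, Rational(-1, 19)), Mul(Rational(-5, 2), Rational(-8, 15))), -42)) = Mul(-43, Add(Add(Rational(2, 19), Rational(4, 3)), -42)) = Mul(-43, Add(Rational(82, 57), -42)) = Mul(-43, Rational(-2312, 57)) = Rational(99416, 57)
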